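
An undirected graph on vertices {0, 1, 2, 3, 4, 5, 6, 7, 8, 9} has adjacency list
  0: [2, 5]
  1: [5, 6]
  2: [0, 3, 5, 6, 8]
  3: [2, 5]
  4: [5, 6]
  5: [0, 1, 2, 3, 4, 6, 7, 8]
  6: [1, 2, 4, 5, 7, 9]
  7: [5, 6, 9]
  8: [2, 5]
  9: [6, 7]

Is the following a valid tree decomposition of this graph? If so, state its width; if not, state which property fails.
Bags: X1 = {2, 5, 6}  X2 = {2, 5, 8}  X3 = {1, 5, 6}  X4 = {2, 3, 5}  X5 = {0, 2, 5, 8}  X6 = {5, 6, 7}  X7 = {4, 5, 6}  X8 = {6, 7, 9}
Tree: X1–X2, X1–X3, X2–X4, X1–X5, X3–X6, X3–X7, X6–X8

No — bags containing vertex 8 are not connected in the tree.

A tree decomposition must satisfy three properties: every vertex lies in some bag; for every edge, both endpoints lie together in some bag; and for every vertex, the bags containing it form a connected subtree. Here bags containing vertex 8 are not connected in the tree, so the decomposition is invalid.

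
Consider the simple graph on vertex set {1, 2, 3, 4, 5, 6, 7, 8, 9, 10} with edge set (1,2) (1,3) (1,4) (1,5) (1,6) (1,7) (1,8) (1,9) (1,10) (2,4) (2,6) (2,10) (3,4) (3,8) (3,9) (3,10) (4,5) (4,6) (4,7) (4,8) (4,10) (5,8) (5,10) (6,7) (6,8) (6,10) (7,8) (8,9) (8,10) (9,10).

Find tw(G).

4

A width-4 tree decomposition is:
Bags: B1 = {1, 4, 6, 8, 10}  B2 = {1, 4, 6, 7, 8}  B3 = {1, 3, 4, 8, 10}  B4 = {1, 2, 4, 6, 10}  B5 = {1, 4, 5, 8, 10}  B6 = {1, 3, 8, 9, 10}
Tree: B1–B2, B1–B3, B1–B4, B3–B5, B3–B6
Each bag holds 5 vertices, so the decomposition has width 4, which upper-bounds the treewidth. For the lower bound, the 5 vertices {1, 3, 8, 9, 10} are pairwise adjacent, and any tree decomposition puts a clique entirely inside one bag — forcing width ≥ 4. The upper and lower bounds meet at 4, so that is the treewidth.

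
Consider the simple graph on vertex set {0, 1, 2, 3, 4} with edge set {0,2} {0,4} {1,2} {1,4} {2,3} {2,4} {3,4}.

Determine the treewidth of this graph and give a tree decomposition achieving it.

Treewidth 2.
Bags: B1 = {2, 3, 4}  B2 = {1, 2, 4}  B3 = {0, 2, 4}
Tree: B1–B2, B2–B3

Every bag has size at most 3, so the width is 3 − 1 = 2 and tw(G) ≤ 2. Conversely, {0, 2, 4} is a clique of size 3, and the vertices of any clique must share a bag in every tree decomposition; so some bag has ≥ 3 vertices and tw(G) ≥ 2. Combining the bounds, tw(G) = 2.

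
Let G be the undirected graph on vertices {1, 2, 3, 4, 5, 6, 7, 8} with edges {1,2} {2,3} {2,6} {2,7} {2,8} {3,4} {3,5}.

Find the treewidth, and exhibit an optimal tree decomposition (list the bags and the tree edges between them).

Treewidth 1.
One such decomposition:
Bags: B1 = {2, 3}  B2 = {2, 6}  B3 = {2, 7}  B4 = {1, 2}  B5 = {3, 5}  B6 = {2, 8}  B7 = {3, 4}
Tree: B1–B2, B2–B3, B3–B4, B1–B5, B2–B6, B1–B7

Every bag has size at most 2, so the width is 2 − 1 = 1 and tw(G) ≤ 1. Since G has at least one edge (e.g. 2–3), it is not an edgeless graph, so tw(G) ≥ 1. Combining the bounds, tw(G) = 1.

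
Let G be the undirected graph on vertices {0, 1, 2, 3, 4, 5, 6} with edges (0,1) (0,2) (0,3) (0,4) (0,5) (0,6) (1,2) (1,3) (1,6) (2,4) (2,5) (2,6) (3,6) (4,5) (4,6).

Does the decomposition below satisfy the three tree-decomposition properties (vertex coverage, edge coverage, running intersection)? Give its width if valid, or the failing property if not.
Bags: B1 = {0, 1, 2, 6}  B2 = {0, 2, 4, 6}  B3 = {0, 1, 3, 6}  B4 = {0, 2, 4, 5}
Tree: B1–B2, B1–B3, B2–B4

Vertex coverage: the bags together contain {0, 1, 2, 3, 4, 5, 6}, the full vertex set. Edge coverage: each edge of G has both endpoints in at least one bag. Running intersection: for every vertex, the bags containing it form a connected subtree. All three properties hold, so this is a valid tree decomposition of width max|bag| − 1 = 3, and hence tw(G) ≤ 3.

Yes; width 3.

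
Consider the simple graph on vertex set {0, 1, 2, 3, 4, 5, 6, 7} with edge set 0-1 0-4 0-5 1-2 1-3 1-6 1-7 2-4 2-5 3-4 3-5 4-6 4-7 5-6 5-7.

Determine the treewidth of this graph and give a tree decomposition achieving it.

Treewidth 3.
One such decomposition:
Bags: B1 = {1, 2, 4, 5}  B2 = {0, 1, 4, 5}  B3 = {1, 3, 4, 5}  B4 = {1, 4, 5, 7}  B5 = {1, 4, 5, 6}
Tree: B1–B2, B2–B3, B3–B4, B4–B5

The largest bag has 4 vertices, giving width 3; this decomposition certifies tw(G) ≤ 3. For the lower bound: the 4 vertex sets {2,4}, {0,5}, {1}, {3} are disjoint, each induces a connected subgraph, and every pair is joined by at least one edge of G. Contracting each set to a single vertex therefore yields K_{4} as a minor, and since treewidth is minor-monotone, tw(G) ≥ tw(K_{4}) = 3. The upper and lower bounds meet at 3, so that is the treewidth.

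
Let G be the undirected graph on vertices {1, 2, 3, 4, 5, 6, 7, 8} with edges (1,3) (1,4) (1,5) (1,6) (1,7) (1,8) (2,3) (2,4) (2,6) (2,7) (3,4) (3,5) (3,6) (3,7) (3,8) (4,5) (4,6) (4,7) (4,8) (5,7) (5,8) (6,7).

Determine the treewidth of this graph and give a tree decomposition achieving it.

Treewidth 4.
One such decomposition:
Bags: B1 = {1, 3, 4, 5, 7}  B2 = {1, 3, 4, 6, 7}  B3 = {1, 3, 4, 5, 8}  B4 = {2, 3, 4, 6, 7}
Tree: B1–B2, B1–B3, B2–B4

The largest bag has 5 vertices, giving width 4; this decomposition certifies tw(G) ≤ 4. Conversely, {1, 3, 4, 5, 8} is a clique of size 5, and the vertices of any clique must share a bag in every tree decomposition; so some bag has ≥ 5 vertices and tw(G) ≥ 4. Combining the bounds, tw(G) = 4.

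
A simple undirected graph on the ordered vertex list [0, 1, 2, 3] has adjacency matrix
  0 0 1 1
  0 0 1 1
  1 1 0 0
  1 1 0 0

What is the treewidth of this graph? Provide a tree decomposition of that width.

Treewidth 2.
Bags: B1 = {0, 1, 3}  B2 = {0, 1, 2}
Tree: B1–B2

The largest bag has 3 vertices, giving width 2; this decomposition certifies tw(G) ≤ 2. For the lower bound, G contains the cycle 0–3–1–2–0, so G is not a forest; only forests have treewidth ≤ 1, hence tw(G) ≥ 2. The upper and lower bounds meet at 2, so that is the treewidth.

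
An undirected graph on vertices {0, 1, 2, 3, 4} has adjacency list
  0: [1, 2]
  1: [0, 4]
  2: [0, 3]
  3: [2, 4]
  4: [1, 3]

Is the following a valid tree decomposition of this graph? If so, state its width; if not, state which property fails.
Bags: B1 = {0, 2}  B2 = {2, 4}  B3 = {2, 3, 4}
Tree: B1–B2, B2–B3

A tree decomposition must satisfy three properties: every vertex lies in some bag; for every edge, both endpoints lie together in some bag; and for every vertex, the bags containing it form a connected subtree. Here vertex 1 appears in no bag, so the decomposition is invalid.

No — vertex 1 appears in no bag.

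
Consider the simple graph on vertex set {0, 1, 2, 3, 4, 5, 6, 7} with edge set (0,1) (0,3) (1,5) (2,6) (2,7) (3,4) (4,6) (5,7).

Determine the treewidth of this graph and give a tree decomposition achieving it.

Treewidth 2.
One such decomposition:
Bags: B1 = {0, 3, 4}  B2 = {0, 1, 4}  B3 = {1, 4, 5}  B4 = {4, 5, 7}  B5 = {2, 4, 7}  B6 = {2, 4, 6}
Tree: B1–B2, B2–B3, B3–B4, B4–B5, B5–B6

The largest bag has 3 vertices, giving width 2; this decomposition certifies tw(G) ≤ 2. For the lower bound, G contains the cycle 4–3–0–1–5–7–2–6–4, so G is not a forest; only forests have treewidth ≤ 1, hence tw(G) ≥ 2. Therefore the treewidth is 2.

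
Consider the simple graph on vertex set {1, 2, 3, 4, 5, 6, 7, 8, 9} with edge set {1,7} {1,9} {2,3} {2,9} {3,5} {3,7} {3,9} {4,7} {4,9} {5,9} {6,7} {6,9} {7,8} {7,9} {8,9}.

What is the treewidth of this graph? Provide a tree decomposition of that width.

Treewidth 2.
One such decomposition:
Bags: B1 = {4, 7, 9}  B2 = {7, 8, 9}  B3 = {3, 7, 9}  B4 = {1, 7, 9}  B5 = {2, 3, 9}  B6 = {6, 7, 9}  B7 = {3, 5, 9}
Tree: B1–B2, B2–B3, B1–B4, B3–B5, B2–B6, B3–B7

Each bag holds 3 vertices, so the decomposition has width 2, which upper-bounds the treewidth. On the other hand G contains the 3-clique {2, 3, 9}. A clique must lie in a single bag of any decomposition, so no decomposition can have width below 2. Therefore the treewidth is 2.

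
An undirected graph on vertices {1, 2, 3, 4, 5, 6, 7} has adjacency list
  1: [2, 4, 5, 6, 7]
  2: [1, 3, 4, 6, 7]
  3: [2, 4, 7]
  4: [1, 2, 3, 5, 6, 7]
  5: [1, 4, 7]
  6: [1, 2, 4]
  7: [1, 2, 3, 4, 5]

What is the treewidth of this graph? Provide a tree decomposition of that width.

Each bag holds 4 vertices, so the decomposition has width 3, which upper-bounds the treewidth. On the other hand G contains the 4-clique {1, 2, 4, 6}. A clique must lie in a single bag of any decomposition, so no decomposition can have width below 3. Combining the bounds, tw(G) = 3.

Treewidth 3.
One optimal decomposition is:
Bags: B1 = {1, 2, 4, 7}  B2 = {1, 4, 5, 7}  B3 = {2, 3, 4, 7}  B4 = {1, 2, 4, 6}
Tree: B1–B2, B1–B3, B1–B4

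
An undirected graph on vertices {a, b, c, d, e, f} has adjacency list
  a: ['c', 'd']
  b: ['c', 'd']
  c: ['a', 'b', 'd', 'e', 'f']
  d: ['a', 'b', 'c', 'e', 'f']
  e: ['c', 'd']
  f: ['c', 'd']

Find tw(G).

A width-2 tree decomposition is:
Bags: B1 = {a, c, d}  B2 = {c, d, f}  B3 = {b, c, d}  B4 = {c, d, e}
Tree: B1–B2, B1–B3, B2–B4
The largest bag has 3 vertices, giving width 2; this decomposition certifies tw(G) ≤ 2. On the other hand G contains the 3-clique {c, d, e}. A clique must lie in a single bag of any decomposition, so no decomposition can have width below 2. Combining the bounds, tw(G) = 2.

2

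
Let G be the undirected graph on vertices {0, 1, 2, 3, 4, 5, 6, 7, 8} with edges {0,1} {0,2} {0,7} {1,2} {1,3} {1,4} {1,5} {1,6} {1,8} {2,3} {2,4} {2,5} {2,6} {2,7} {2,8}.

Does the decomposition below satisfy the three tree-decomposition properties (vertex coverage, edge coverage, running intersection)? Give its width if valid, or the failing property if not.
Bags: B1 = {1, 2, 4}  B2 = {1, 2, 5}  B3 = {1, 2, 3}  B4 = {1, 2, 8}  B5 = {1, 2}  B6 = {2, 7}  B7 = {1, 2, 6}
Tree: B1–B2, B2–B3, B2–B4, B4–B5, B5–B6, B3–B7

No — vertex 0 appears in no bag.

A tree decomposition must satisfy three properties: every vertex lies in some bag; for every edge, both endpoints lie together in some bag; and for every vertex, the bags containing it form a connected subtree. Here vertex 0 appears in no bag, so the decomposition is invalid.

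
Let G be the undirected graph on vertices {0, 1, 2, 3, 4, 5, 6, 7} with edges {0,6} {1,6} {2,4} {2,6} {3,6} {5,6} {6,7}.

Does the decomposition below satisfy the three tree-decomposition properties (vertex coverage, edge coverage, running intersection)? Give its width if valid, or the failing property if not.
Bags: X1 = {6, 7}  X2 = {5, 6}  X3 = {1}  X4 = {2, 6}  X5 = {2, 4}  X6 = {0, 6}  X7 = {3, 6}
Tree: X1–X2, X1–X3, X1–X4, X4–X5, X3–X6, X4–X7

No — edge (6,1) lies in no bag.

A tree decomposition must satisfy three properties: every vertex lies in some bag; for every edge, both endpoints lie together in some bag; and for every vertex, the bags containing it form a connected subtree. Here edge (6,1) lies in no bag, so the decomposition is invalid.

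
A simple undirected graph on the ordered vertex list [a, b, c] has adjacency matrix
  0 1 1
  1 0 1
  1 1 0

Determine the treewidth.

2

A width-2 tree decomposition is:
Bags: B1 = {a, b, c}
Tree: (single bag)
A single bag containing all 3 vertices is trivially a valid decomposition of width 2. On the other hand G contains the 3-clique {a, b, c}. A clique must lie in a single bag of any decomposition, so no decomposition can have width below 2. Combining the bounds, tw(G) = 2.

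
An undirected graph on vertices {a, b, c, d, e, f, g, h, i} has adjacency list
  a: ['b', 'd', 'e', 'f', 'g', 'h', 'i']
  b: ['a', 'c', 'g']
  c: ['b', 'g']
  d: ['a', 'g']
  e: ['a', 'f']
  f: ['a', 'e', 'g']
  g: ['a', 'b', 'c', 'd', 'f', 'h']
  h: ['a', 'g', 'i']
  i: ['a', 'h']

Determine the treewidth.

2

A width-2 tree decomposition is:
Bags: B1 = {a, g, h}  B2 = {a, b, g}  B3 = {b, c, g}  B4 = {a, h, i}  B5 = {a, f, g}  B6 = {a, d, g}  B7 = {a, e, f}
Tree: B1–B2, B2–B3, B1–B4, B2–B5, B1–B6, B5–B7
The largest bag has 3 vertices, giving width 2; this decomposition certifies tw(G) ≤ 2. On the other hand G contains the 3-clique {b, c, g}. A clique must lie in a single bag of any decomposition, so no decomposition can have width below 2. The upper and lower bounds meet at 2, so that is the treewidth.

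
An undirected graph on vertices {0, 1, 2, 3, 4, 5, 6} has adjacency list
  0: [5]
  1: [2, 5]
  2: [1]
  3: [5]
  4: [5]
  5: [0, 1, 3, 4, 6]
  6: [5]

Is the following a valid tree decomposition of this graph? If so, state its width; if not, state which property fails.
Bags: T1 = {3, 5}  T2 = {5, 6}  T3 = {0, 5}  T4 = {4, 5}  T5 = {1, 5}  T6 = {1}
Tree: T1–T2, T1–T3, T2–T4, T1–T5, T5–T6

No — vertex 2 appears in no bag.

A tree decomposition must satisfy three properties: every vertex lies in some bag; for every edge, both endpoints lie together in some bag; and for every vertex, the bags containing it form a connected subtree. Here vertex 2 appears in no bag, so the decomposition is invalid.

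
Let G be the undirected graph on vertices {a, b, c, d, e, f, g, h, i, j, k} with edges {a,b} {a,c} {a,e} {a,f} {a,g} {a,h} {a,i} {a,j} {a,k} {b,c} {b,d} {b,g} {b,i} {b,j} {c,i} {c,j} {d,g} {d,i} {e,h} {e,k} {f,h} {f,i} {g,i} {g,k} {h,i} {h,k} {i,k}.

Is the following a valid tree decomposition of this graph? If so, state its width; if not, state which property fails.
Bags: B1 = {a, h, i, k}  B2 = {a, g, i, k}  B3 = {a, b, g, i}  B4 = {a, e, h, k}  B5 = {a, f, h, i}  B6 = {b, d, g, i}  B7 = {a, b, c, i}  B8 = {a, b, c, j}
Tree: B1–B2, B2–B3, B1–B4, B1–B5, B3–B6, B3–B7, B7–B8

Checking the three conditions: (i) the bags cover all of {a, b, c, d, e, f, g, h, i, j, k}; (ii) for each edge, some bag contains both endpoints; (iii) the bags containing any fixed vertex form a subtree. All hold, so the decomposition is valid with width 4 − 1 = 3.

Yes; width 3.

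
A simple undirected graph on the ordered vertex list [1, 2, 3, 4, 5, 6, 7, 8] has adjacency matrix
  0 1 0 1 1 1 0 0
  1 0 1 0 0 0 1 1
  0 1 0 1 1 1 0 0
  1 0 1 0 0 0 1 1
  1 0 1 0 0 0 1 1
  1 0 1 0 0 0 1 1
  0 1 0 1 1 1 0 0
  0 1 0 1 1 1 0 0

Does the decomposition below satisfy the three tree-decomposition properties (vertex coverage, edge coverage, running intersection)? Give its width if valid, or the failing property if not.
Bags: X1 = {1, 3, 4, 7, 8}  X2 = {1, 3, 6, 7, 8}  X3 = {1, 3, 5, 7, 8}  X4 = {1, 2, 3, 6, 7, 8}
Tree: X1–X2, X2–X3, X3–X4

A tree decomposition must satisfy three properties: every vertex lies in some bag; for every edge, both endpoints lie together in some bag; and for every vertex, the bags containing it form a connected subtree. Here bags containing vertex 6 are not connected in the tree, so the decomposition is invalid.

No — bags containing vertex 6 are not connected in the tree.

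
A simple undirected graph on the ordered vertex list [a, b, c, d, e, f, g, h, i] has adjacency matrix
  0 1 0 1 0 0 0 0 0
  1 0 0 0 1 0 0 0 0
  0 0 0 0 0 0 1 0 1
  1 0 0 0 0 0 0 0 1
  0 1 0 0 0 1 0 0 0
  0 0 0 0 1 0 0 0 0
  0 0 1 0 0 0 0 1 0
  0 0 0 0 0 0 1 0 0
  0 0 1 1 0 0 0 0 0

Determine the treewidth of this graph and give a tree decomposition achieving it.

Treewidth 1.
Bags: B1 = {g, h}  B2 = {c, g}  B3 = {c, i}  B4 = {d, i}  B5 = {a, d}  B6 = {a, b}  B7 = {b, e}  B8 = {e, f}
Tree: B1–B2, B2–B3, B3–B4, B4–B5, B5–B6, B6–B7, B7–B8

The largest bag has 2 vertices, giving width 1; this decomposition certifies tw(G) ≤ 1. Since G has at least one edge (e.g. h–g), it is not an edgeless graph, so tw(G) ≥ 1. Hence tw(G) = 1 exactly.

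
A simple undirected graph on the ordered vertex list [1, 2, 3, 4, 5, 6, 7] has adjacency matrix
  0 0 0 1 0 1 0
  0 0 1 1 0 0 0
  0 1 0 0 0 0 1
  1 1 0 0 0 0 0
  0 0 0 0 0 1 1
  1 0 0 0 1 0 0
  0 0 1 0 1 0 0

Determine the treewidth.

A width-2 tree decomposition is:
Bags: B1 = {1, 5, 6}  B2 = {1, 4, 5}  B3 = {2, 4, 5}  B4 = {2, 3, 5}  B5 = {3, 5, 7}
Tree: B1–B2, B2–B3, B3–B4, B4–B5
The largest bag has 3 vertices, giving width 2; this decomposition certifies tw(G) ≤ 2. The edges 5–6–1–4–2–3–7–5 form a cycle, so G is not a tree and its treewidth is at least 2. The upper and lower bounds meet at 2, so that is the treewidth.

2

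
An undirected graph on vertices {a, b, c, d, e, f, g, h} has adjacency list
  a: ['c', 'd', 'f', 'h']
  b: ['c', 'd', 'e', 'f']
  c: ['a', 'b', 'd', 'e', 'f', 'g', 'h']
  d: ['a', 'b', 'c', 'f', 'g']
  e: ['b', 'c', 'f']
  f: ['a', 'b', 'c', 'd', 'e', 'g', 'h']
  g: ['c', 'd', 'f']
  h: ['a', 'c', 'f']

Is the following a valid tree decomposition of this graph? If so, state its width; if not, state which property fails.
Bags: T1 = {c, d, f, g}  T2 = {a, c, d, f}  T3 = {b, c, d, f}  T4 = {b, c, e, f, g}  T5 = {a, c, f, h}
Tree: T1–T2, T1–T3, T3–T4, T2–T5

A tree decomposition must satisfy three properties: every vertex lies in some bag; for every edge, both endpoints lie together in some bag; and for every vertex, the bags containing it form a connected subtree. Here bags containing vertex g are not connected in the tree, so the decomposition is invalid.

No — bags containing vertex g are not connected in the tree.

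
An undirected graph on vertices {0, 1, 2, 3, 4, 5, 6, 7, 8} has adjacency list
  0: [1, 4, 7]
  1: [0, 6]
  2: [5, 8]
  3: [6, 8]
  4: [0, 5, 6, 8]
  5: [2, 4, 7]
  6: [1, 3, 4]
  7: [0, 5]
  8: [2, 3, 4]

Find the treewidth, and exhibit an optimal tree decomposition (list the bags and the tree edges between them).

Every bag has size at most 4, so the width is 4 − 1 = 3 and tw(G) ≤ 3. For the lower bound: the 4 vertex sets {2,3,8}, {5}, {4}, {0,1,6,7} are disjoint, each induces a connected subgraph, and every pair is joined by at least one edge of G. Contracting each set to a single vertex therefore yields K_{4} as a minor, and since treewidth is minor-monotone, tw(G) ≥ tw(K_{4}) = 3. Therefore the treewidth is 3.

Treewidth 3.
One optimal decomposition is:
Bags: B1 = {2, 3, 5, 8}  B2 = {3, 4, 5, 8}  B3 = {3, 4, 5, 6}  B4 = {4, 5, 6, 7}  B5 = {0, 4, 6, 7}  B6 = {0, 1, 6, 7}
Tree: B1–B2, B2–B3, B3–B4, B4–B5, B5–B6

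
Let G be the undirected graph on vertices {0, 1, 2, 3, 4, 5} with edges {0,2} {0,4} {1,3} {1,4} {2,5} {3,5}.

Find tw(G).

A width-2 tree decomposition is:
Bags: B1 = {1, 3, 5}  B2 = {1, 4, 5}  B3 = {0, 4, 5}  B4 = {0, 2, 5}
Tree: B1–B2, B2–B3, B3–B4
Each bag holds 3 vertices, so the decomposition has width 2, which upper-bounds the treewidth. The edges 5–3–1–4–0–2–5 form a cycle, so G is not a tree and its treewidth is at least 2. The upper and lower bounds meet at 2, so that is the treewidth.

2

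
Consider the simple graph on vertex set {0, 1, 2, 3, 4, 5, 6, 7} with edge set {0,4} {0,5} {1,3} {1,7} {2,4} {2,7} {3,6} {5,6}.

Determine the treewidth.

2

A width-2 tree decomposition is:
Bags: B1 = {1, 2, 7}  B2 = {1, 2, 3}  B3 = {2, 3, 6}  B4 = {2, 5, 6}  B5 = {0, 2, 5}  B6 = {0, 2, 4}
Tree: B1–B2, B2–B3, B3–B4, B4–B5, B5–B6
The largest bag has 3 vertices, giving width 2; this decomposition certifies tw(G) ≤ 2. The edges 2–7–1–3–6–5–0–4–2 form a cycle, so G is not a tree and its treewidth is at least 2. The upper and lower bounds meet at 2, so that is the treewidth.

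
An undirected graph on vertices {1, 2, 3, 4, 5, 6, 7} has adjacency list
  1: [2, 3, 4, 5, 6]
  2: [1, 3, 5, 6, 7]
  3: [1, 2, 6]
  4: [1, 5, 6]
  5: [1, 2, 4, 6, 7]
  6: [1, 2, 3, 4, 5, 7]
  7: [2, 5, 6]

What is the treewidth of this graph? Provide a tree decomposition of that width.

Treewidth 3.
One such decomposition:
Bags: B1 = {2, 5, 6, 7}  B2 = {1, 2, 5, 6}  B3 = {1, 4, 5, 6}  B4 = {1, 2, 3, 6}
Tree: B1–B2, B2–B3, B2–B4

Each bag holds 4 vertices, so the decomposition has width 3, which upper-bounds the treewidth. Conversely, {1, 2, 3, 6} is a clique of size 4, and the vertices of any clique must share a bag in every tree decomposition; so some bag has ≥ 4 vertices and tw(G) ≥ 3. Therefore the treewidth is 3.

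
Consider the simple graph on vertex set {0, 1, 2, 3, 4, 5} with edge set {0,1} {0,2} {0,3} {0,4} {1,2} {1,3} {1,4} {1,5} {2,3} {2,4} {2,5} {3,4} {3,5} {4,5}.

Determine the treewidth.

4

A width-4 tree decomposition is:
Bags: B1 = {1, 2, 3, 4, 5}  B2 = {0, 1, 2, 3, 4}
Tree: B1–B2
Each bag holds 5 vertices, so the decomposition has width 4, which upper-bounds the treewidth. Conversely, {0, 1, 2, 3, 4} is a clique of size 5, and the vertices of any clique must share a bag in every tree decomposition; so some bag has ≥ 5 vertices and tw(G) ≥ 4. Combining the bounds, tw(G) = 4.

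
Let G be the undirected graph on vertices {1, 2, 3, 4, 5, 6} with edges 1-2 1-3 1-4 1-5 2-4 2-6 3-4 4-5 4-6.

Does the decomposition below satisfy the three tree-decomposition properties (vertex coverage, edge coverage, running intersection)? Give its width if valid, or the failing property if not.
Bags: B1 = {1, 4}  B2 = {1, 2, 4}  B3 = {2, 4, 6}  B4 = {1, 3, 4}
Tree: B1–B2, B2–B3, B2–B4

No — vertex 5 appears in no bag.

A tree decomposition must satisfy three properties: every vertex lies in some bag; for every edge, both endpoints lie together in some bag; and for every vertex, the bags containing it form a connected subtree. Here vertex 5 appears in no bag, so the decomposition is invalid.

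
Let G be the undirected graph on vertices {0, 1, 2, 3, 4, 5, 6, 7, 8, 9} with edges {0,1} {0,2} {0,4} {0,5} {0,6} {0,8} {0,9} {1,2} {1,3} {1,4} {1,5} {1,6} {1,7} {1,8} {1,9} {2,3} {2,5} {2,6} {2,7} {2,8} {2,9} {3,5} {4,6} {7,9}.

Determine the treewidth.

3

A width-3 tree decomposition is:
Bags: B1 = {0, 1, 2, 5}  B2 = {0, 1, 2, 9}  B3 = {0, 1, 2, 8}  B4 = {0, 1, 2, 6}  B5 = {0, 1, 4, 6}  B6 = {1, 2, 7, 9}  B7 = {1, 2, 3, 5}
Tree: B1–B2, B2–B3, B1–B4, B4–B5, B2–B6, B1–B7
The largest bag has 4 vertices, giving width 3; this decomposition certifies tw(G) ≤ 3. On the other hand G contains the 4-clique {0, 1, 2, 8}. A clique must lie in a single bag of any decomposition, so no decomposition can have width below 3. Hence tw(G) = 3 exactly.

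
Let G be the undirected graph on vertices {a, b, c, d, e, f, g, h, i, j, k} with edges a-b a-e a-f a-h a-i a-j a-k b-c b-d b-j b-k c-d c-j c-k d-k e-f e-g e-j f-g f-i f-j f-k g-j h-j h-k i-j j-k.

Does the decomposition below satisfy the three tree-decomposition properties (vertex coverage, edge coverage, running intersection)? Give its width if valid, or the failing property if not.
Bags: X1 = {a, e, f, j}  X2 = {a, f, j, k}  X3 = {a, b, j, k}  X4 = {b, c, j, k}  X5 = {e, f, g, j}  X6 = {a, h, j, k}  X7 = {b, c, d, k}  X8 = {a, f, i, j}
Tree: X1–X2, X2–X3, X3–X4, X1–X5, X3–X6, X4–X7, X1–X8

Yes; width 3.

Checking the three conditions: (i) the bags cover all of {a, b, c, d, e, f, g, h, i, j, k}; (ii) for each edge, some bag contains both endpoints; (iii) the bags containing any fixed vertex form a subtree. All hold, so the decomposition is valid with width 4 − 1 = 3.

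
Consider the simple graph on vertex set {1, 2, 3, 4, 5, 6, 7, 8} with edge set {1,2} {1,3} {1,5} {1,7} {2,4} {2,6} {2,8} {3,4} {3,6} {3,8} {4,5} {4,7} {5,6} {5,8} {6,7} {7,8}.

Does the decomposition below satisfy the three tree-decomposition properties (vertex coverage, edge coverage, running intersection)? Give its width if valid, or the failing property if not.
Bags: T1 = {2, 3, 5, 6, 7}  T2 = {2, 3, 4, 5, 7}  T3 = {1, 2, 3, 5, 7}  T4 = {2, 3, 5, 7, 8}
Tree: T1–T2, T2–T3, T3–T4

Yes; width 4.

Checking the three conditions: (i) the bags cover all of {1, 2, 3, 4, 5, 6, 7, 8}; (ii) for each edge, some bag contains both endpoints; (iii) the bags containing any fixed vertex form a subtree. All hold, so the decomposition is valid with width 5 − 1 = 4.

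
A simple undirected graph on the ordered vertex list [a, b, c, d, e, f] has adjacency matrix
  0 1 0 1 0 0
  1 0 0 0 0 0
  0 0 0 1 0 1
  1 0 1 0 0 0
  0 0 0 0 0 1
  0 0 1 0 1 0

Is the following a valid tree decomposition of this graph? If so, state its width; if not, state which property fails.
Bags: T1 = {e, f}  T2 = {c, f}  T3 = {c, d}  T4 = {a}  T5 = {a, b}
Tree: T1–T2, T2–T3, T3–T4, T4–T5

No — edge (d,a) lies in no bag.

A tree decomposition must satisfy three properties: every vertex lies in some bag; for every edge, both endpoints lie together in some bag; and for every vertex, the bags containing it form a connected subtree. Here edge (d,a) lies in no bag, so the decomposition is invalid.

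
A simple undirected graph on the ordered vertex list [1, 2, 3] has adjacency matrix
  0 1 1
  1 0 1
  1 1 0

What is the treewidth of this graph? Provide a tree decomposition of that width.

Treewidth 2.
Bags: B1 = {1, 2, 3}
Tree: (single bag)

With just one bag of size 3, the width is 3 − 1 = 2, so tw(G) ≤ 2. On the other hand G contains the 3-clique {1, 2, 3}. A clique must lie in a single bag of any decomposition, so no decomposition can have width below 2. Hence tw(G) = 2 exactly.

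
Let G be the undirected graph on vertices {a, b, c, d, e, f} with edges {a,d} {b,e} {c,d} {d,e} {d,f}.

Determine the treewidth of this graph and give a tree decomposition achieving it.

The largest bag has 2 vertices, giving width 1; this decomposition certifies tw(G) ≤ 1. Any graph with an edge has treewidth ≥ 1, and G has the edge e–b. Hence tw(G) = 1 exactly.

Treewidth 1.
One such decomposition:
Bags: B1 = {b, e}  B2 = {d, e}  B3 = {c, d}  B4 = {a, d}  B5 = {d, f}
Tree: B1–B2, B2–B3, B2–B4, B3–B5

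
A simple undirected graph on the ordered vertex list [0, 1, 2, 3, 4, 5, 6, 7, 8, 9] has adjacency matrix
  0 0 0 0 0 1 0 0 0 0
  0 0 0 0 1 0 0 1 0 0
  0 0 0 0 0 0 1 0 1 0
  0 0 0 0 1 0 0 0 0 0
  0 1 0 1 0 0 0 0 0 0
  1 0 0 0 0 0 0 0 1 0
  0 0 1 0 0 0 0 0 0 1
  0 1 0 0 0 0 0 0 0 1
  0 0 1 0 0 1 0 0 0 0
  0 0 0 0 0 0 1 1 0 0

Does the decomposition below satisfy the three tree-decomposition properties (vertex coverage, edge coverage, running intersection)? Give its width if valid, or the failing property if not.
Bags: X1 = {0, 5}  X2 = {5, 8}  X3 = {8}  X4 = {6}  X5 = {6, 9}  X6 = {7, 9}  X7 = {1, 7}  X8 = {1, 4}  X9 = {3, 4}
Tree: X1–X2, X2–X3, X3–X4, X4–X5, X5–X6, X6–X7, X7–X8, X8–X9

A tree decomposition must satisfy three properties: every vertex lies in some bag; for every edge, both endpoints lie together in some bag; and for every vertex, the bags containing it form a connected subtree. Here vertex 2 appears in no bag, so the decomposition is invalid.

No — vertex 2 appears in no bag.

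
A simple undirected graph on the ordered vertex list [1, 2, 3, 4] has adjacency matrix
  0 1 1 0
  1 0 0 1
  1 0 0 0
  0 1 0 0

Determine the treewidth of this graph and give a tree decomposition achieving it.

Treewidth 1.
Bags: B1 = {2, 4}  B2 = {1, 2}  B3 = {1, 3}
Tree: B1–B2, B2–B3

Each bag holds 2 vertices, so the decomposition has width 1, which upper-bounds the treewidth. Since G has at least one edge (e.g. 4–2), it is not an edgeless graph, so tw(G) ≥ 1. Therefore the treewidth is 1.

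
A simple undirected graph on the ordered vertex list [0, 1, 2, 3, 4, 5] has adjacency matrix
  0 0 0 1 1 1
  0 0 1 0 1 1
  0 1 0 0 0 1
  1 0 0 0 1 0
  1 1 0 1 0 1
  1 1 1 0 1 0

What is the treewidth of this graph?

A width-2 tree decomposition is:
Bags: B1 = {1, 4, 5}  B2 = {0, 4, 5}  B3 = {1, 2, 5}  B4 = {0, 3, 4}
Tree: B1–B2, B1–B3, B2–B4
Each bag holds 3 vertices, so the decomposition has width 2, which upper-bounds the treewidth. For the lower bound, the 3 vertices {1, 2, 5} are pairwise adjacent, and any tree decomposition puts a clique entirely inside one bag — forcing width ≥ 2. The upper and lower bounds meet at 2, so that is the treewidth.

2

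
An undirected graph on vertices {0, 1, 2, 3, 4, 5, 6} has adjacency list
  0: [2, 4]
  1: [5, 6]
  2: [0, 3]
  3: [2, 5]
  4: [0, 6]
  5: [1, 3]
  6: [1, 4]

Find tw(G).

A width-2 tree decomposition is:
Bags: B1 = {1, 4, 6}  B2 = {0, 1, 4}  B3 = {0, 1, 2}  B4 = {1, 2, 3}  B5 = {1, 3, 5}
Tree: B1–B2, B2–B3, B3–B4, B4–B5
The largest bag has 3 vertices, giving width 2; this decomposition certifies tw(G) ≤ 2. For the lower bound, G contains the cycle 1–6–4–0–2–3–5–1, so G is not a forest; only forests have treewidth ≤ 1, hence tw(G) ≥ 2. Hence tw(G) = 2 exactly.

2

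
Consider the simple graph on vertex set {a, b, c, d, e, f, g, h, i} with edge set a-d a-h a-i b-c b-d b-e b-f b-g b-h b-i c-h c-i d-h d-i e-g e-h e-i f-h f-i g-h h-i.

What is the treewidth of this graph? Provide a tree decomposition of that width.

Each bag holds 4 vertices, so the decomposition has width 3, which upper-bounds the treewidth. For the lower bound, the 4 vertices {a, d, h, i} are pairwise adjacent, and any tree decomposition puts a clique entirely inside one bag — forcing width ≥ 3. Hence tw(G) = 3 exactly.

Treewidth 3.
One optimal decomposition is:
Bags: B1 = {b, f, h, i}  B2 = {b, e, h, i}  B3 = {b, c, h, i}  B4 = {b, d, h, i}  B5 = {b, e, g, h}  B6 = {a, d, h, i}
Tree: B1–B2, B2–B3, B1–B4, B2–B5, B4–B6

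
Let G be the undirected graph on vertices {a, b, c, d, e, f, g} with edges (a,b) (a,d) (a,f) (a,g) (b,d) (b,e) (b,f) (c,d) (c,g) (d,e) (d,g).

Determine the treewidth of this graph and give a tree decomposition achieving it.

Treewidth 2.
One such decomposition:
Bags: B1 = {a, d, g}  B2 = {a, b, d}  B3 = {b, d, e}  B4 = {c, d, g}  B5 = {a, b, f}
Tree: B1–B2, B2–B3, B1–B4, B2–B5

Each bag holds 3 vertices, so the decomposition has width 2, which upper-bounds the treewidth. Conversely, {c, d, g} is a clique of size 3, and the vertices of any clique must share a bag in every tree decomposition; so some bag has ≥ 3 vertices and tw(G) ≥ 2. Therefore the treewidth is 2.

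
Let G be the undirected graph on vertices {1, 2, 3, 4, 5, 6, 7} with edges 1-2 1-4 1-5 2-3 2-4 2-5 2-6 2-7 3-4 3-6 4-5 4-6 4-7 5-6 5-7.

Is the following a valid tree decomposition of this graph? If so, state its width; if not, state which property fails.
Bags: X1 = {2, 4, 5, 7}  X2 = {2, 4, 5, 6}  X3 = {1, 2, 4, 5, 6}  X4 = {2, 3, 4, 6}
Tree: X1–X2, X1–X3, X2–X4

A tree decomposition must satisfy three properties: every vertex lies in some bag; for every edge, both endpoints lie together in some bag; and for every vertex, the bags containing it form a connected subtree. Here bags containing vertex 6 are not connected in the tree, so the decomposition is invalid.

No — bags containing vertex 6 are not connected in the tree.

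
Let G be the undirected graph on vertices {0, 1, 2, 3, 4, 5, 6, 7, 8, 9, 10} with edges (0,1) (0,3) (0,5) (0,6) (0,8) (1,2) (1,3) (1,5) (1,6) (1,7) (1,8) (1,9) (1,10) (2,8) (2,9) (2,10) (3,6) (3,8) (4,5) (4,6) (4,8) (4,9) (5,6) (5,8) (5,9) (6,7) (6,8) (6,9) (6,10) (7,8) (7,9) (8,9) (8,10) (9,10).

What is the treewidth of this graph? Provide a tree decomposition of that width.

The largest bag has 5 vertices, giving width 4; this decomposition certifies tw(G) ≤ 4. On the other hand G contains the 5-clique {1, 2, 8, 9, 10}. A clique must lie in a single bag of any decomposition, so no decomposition can have width below 4. Hence tw(G) = 4 exactly.

Treewidth 4.
One such decomposition:
Bags: B1 = {1, 5, 6, 8, 9}  B2 = {4, 5, 6, 8, 9}  B3 = {1, 6, 8, 9, 10}  B4 = {0, 1, 5, 6, 8}  B5 = {1, 6, 7, 8, 9}  B6 = {1, 2, 8, 9, 10}  B7 = {0, 1, 3, 6, 8}
Tree: B1–B2, B1–B3, B1–B4, B1–B5, B3–B6, B4–B7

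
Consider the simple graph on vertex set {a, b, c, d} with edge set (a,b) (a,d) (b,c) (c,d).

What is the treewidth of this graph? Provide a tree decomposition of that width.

Each bag holds 3 vertices, so the decomposition has width 2, which upper-bounds the treewidth. The edges a–b–c–d–a form a cycle, so G is not a tree and its treewidth is at least 2. Hence tw(G) = 2 exactly.

Treewidth 2.
Bags: B1 = {a, b, c}  B2 = {a, c, d}
Tree: B1–B2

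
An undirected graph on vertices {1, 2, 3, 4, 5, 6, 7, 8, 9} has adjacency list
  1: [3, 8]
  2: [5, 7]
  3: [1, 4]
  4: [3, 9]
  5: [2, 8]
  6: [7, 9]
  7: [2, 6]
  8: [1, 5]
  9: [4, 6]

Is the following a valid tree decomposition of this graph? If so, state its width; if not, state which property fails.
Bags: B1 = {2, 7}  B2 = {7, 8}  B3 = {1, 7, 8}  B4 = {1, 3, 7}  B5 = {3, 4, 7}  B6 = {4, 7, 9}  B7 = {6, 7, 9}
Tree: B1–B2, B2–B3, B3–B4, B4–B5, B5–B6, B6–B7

A tree decomposition must satisfy three properties: every vertex lies in some bag; for every edge, both endpoints lie together in some bag; and for every vertex, the bags containing it form a connected subtree. Here vertex 5 appears in no bag, so the decomposition is invalid.

No — vertex 5 appears in no bag.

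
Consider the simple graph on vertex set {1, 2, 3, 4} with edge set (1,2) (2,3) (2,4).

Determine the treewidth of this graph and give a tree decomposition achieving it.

Every bag has size at most 2, so the width is 2 − 1 = 1 and tw(G) ≤ 1. Any graph with an edge has treewidth ≥ 1, and G has the edge 2–4. The upper and lower bounds meet at 1, so that is the treewidth.

Treewidth 1.
One optimal decomposition is:
Bags: B1 = {2, 4}  B2 = {1, 2}  B3 = {2, 3}
Tree: B1–B2, B1–B3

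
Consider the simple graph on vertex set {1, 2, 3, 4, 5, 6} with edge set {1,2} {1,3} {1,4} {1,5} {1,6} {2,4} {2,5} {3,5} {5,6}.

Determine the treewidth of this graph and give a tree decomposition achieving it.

Treewidth 2.
One such decomposition:
Bags: B1 = {1, 2, 5}  B2 = {1, 5, 6}  B3 = {1, 3, 5}  B4 = {1, 2, 4}
Tree: B1–B2, B2–B3, B1–B4

Each bag holds 3 vertices, so the decomposition has width 2, which upper-bounds the treewidth. Conversely, {1, 2, 4} is a clique of size 3, and the vertices of any clique must share a bag in every tree decomposition; so some bag has ≥ 3 vertices and tw(G) ≥ 2. Therefore the treewidth is 2.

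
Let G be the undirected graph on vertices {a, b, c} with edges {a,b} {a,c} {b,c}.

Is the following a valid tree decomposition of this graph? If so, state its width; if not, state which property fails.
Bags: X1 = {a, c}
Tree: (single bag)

No — vertex b appears in no bag.

A tree decomposition must satisfy three properties: every vertex lies in some bag; for every edge, both endpoints lie together in some bag; and for every vertex, the bags containing it form a connected subtree. Here vertex b appears in no bag, so the decomposition is invalid.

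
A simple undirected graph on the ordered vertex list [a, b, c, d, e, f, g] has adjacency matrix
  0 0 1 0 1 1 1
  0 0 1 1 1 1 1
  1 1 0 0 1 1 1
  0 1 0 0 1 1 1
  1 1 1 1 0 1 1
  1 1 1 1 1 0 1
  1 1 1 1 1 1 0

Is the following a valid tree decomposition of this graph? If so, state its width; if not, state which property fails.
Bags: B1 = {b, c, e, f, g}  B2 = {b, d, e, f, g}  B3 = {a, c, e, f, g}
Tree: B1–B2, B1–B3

Yes; width 4.

Every vertex of G appears in some bag (union = {a, b, c, d, e, f, g}); every edge is covered by a bag; and for each vertex v the set of bags containing v is connected in the bag tree. The decomposition is therefore valid. The largest bag has 5 vertices, so the width is 4.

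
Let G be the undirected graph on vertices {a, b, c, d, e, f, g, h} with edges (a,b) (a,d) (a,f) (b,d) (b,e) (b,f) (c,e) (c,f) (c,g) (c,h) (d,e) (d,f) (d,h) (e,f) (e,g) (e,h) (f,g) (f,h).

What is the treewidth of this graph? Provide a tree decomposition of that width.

Each bag holds 4 vertices, so the decomposition has width 3, which upper-bounds the treewidth. For the lower bound, the 4 vertices {d, e, f, h} are pairwise adjacent, and any tree decomposition puts a clique entirely inside one bag — forcing width ≥ 3. Therefore the treewidth is 3.

Treewidth 3.
Bags: B1 = {d, e, f, h}  B2 = {b, d, e, f}  B3 = {c, e, f, h}  B4 = {a, b, d, f}  B5 = {c, e, f, g}
Tree: B1–B2, B1–B3, B2–B4, B3–B5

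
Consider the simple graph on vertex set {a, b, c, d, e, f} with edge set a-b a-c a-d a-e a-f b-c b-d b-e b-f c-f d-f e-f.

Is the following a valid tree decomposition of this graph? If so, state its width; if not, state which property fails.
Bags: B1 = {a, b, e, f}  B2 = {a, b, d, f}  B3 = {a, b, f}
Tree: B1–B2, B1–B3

No — vertex c appears in no bag.

A tree decomposition must satisfy three properties: every vertex lies in some bag; for every edge, both endpoints lie together in some bag; and for every vertex, the bags containing it form a connected subtree. Here vertex c appears in no bag, so the decomposition is invalid.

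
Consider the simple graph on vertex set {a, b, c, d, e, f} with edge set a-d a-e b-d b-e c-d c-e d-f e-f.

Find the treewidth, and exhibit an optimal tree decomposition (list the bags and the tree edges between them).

The largest bag has 3 vertices, giving width 2; this decomposition certifies tw(G) ≤ 2. For the lower bound, G contains the cycle d–f–e–c–d, so G is not a forest; only forests have treewidth ≤ 1, hence tw(G) ≥ 2. Combining the bounds, tw(G) = 2.

Treewidth 2.
One such decomposition:
Bags: B1 = {d, e, f}  B2 = {c, d, e}  B3 = {b, d, e}  B4 = {a, d, e}
Tree: B1–B2, B2–B3, B3–B4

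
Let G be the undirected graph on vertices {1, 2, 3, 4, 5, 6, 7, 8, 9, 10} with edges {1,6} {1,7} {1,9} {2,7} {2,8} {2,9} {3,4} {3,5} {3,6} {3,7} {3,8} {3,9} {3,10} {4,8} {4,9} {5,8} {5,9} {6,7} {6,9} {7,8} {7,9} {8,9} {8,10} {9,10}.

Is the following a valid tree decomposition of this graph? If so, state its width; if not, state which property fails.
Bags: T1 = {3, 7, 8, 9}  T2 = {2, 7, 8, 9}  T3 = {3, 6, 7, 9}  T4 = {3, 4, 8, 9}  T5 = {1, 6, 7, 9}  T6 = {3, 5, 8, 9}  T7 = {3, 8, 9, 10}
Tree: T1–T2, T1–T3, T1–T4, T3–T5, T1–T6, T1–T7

Every vertex of G appears in some bag (union = {1, 2, 3, 4, 5, 6, 7, 8, 9, 10}); every edge is covered by a bag; and for each vertex v the set of bags containing v is connected in the bag tree. The decomposition is therefore valid. The largest bag has 4 vertices, so the width is 3.

Yes; width 3.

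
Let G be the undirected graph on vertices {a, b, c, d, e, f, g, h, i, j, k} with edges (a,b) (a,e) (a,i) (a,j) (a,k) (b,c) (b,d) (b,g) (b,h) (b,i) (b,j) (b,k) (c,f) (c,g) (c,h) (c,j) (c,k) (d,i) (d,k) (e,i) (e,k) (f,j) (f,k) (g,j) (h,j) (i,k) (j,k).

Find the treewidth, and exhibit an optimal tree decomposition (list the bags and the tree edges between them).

Every bag has size at most 4, so the width is 4 − 1 = 3 and tw(G) ≤ 3. For the lower bound, the 4 vertices {b, c, g, j} are pairwise adjacent, and any tree decomposition puts a clique entirely inside one bag — forcing width ≥ 3. Combining the bounds, tw(G) = 3.

Treewidth 3.
One optimal decomposition is:
Bags: B1 = {b, c, j, k}  B2 = {a, b, j, k}  B3 = {a, b, i, k}  B4 = {a, e, i, k}  B5 = {c, f, j, k}  B6 = {b, c, h, j}  B7 = {b, d, i, k}  B8 = {b, c, g, j}
Tree: B1–B2, B2–B3, B3–B4, B1–B5, B1–B6, B3–B7, B1–B8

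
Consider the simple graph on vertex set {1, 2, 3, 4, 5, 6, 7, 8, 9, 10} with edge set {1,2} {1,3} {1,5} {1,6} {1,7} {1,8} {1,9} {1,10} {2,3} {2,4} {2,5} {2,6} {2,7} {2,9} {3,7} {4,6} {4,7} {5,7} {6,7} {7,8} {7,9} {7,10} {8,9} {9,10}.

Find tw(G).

A width-3 tree decomposition is:
Bags: B1 = {1, 2, 7, 9}  B2 = {1, 2, 6, 7}  B3 = {1, 2, 5, 7}  B4 = {1, 7, 8, 9}  B5 = {2, 4, 6, 7}  B6 = {1, 7, 9, 10}  B7 = {1, 2, 3, 7}
Tree: B1–B2, B1–B3, B1–B4, B2–B5, B4–B6, B3–B7
Each bag holds 4 vertices, so the decomposition has width 3, which upper-bounds the treewidth. Conversely, {1, 7, 8, 9} is a clique of size 4, and the vertices of any clique must share a bag in every tree decomposition; so some bag has ≥ 4 vertices and tw(G) ≥ 3. The upper and lower bounds meet at 3, so that is the treewidth.

3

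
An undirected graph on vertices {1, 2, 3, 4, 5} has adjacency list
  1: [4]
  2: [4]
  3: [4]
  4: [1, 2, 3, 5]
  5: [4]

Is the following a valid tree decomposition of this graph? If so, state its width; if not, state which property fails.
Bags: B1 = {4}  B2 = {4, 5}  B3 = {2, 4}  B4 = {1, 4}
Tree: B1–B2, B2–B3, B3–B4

No — vertex 3 appears in no bag.

A tree decomposition must satisfy three properties: every vertex lies in some bag; for every edge, both endpoints lie together in some bag; and for every vertex, the bags containing it form a connected subtree. Here vertex 3 appears in no bag, so the decomposition is invalid.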